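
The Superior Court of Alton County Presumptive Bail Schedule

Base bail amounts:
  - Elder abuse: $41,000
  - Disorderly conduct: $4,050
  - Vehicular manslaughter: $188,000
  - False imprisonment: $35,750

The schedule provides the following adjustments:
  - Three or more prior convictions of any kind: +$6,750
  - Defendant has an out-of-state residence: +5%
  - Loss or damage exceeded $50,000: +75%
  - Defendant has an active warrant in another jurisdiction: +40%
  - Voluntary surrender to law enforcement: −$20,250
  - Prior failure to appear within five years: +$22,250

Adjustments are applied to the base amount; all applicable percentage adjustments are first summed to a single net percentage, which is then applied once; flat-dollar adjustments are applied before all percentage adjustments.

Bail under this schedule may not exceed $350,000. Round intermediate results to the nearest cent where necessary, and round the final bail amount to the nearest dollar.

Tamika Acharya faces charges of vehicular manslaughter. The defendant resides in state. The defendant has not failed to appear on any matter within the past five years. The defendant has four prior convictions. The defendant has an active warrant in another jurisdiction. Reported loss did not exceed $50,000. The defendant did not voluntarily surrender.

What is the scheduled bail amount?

Base amounts from the schedule: vehicular manslaughter $188,000.
Single charge. Combined base = $188,000.
Three or more prior convictions of any kind (+$6,750 flat): $188,000 + $6,750 = $194,750.
Defendant has an active warrant in another jurisdiction (+40%): $194,750 × 1.4 = $272,650.
$272,650 is within the $350,000 maximum.

$272,650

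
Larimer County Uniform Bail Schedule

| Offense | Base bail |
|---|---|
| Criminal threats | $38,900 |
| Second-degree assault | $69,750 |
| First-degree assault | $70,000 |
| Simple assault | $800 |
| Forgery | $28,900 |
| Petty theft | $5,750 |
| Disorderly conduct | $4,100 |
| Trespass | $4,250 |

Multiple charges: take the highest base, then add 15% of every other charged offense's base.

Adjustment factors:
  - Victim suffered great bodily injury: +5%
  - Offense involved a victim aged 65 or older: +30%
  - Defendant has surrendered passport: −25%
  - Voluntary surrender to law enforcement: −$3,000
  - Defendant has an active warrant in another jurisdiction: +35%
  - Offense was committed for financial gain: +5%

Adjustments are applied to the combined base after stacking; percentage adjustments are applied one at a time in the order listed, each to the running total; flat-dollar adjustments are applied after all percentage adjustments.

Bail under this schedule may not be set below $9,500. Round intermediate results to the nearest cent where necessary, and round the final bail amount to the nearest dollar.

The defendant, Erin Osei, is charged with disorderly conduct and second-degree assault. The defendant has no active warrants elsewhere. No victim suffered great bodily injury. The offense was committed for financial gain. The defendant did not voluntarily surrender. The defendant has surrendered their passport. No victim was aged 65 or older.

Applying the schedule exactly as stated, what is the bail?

Base amounts from the schedule: disorderly conduct $4,100; second-degree assault $69,750.
Stacking rule: highest base plus 15% of each additional charge. Highest is second-degree assault at $69,750. Additional: $4,100 × 15% = $615. Combined base = $69,750 + $615 = $70,365.
Defendant has surrendered passport (−25%): $70,365 × 0.75 = $52,773.75.
Offense was committed for financial gain (+5%): $52,773.75 × 1.05 = $55,412.44.
$55,412.44 is at or above the $9,500 minimum.
Rounded to the nearest dollar: $55,412.

$55,412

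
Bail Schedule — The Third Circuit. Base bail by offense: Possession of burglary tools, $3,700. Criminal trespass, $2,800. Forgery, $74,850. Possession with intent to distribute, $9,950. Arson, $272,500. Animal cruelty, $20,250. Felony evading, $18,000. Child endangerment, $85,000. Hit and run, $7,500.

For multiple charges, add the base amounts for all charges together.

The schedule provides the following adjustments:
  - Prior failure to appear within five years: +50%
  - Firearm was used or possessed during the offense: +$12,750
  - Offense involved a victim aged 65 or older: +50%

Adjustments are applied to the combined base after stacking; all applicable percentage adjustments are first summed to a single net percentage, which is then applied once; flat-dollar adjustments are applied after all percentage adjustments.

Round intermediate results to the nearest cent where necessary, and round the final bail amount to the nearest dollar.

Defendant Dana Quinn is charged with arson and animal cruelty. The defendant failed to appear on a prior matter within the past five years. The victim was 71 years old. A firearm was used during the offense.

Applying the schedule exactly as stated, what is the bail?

$598,250

Base amounts from the schedule: arson $272,500; animal cruelty $20,250.
Stacking rule: sum of all bases. $272,500 + $20,250 = $292,750.
Net percentage adjustment: +50% +50% = +100%. $292,750 × 2 = $585,500.
Firearm was used or possessed during the offense (+$12,750 flat): $585,500 + $12,750 = $598,250.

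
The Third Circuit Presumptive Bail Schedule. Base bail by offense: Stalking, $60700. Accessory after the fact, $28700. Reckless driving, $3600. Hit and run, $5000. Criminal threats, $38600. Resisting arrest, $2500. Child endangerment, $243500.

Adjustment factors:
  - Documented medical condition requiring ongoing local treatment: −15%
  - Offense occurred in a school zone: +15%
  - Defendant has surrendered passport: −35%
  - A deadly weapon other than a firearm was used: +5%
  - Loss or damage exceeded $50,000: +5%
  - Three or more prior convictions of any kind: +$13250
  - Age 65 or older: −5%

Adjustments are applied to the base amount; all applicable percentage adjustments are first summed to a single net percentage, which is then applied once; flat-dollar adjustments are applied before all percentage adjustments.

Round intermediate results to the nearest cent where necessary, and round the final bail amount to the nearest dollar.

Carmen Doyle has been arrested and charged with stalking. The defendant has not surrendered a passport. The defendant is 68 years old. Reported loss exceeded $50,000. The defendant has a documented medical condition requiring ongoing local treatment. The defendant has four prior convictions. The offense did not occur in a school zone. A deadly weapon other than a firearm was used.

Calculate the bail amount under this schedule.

$66555

Base amounts from the schedule: stalking $60700.
Single charge. Combined base = $60700.
Three or more prior convictions of any kind (+$13250 flat): $60700 + $13250 = $73950.
Net percentage adjustment: −15% +5% +5% −5% = −10%. $73950 × 0.9 = $66555.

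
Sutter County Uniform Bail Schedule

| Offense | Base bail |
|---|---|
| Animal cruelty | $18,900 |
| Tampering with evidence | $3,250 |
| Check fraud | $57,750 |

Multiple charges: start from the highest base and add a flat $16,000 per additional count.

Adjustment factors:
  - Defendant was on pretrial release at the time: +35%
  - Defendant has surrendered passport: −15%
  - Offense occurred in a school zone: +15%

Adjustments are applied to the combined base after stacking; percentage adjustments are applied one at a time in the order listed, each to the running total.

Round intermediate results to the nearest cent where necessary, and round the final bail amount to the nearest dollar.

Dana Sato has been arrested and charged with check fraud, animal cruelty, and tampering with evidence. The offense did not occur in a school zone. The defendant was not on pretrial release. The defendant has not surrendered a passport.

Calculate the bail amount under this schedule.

Base amounts from the schedule: check fraud $57,750; animal cruelty $18,900; tampering with evidence $3,250.
Stacking rule: highest base plus $16,000 per additional charge. Highest is check fraud at $57,750; 2 additional charges → +$32,000. Combined base = $89,750.
No adjustment factors apply to this defendant.

$89,750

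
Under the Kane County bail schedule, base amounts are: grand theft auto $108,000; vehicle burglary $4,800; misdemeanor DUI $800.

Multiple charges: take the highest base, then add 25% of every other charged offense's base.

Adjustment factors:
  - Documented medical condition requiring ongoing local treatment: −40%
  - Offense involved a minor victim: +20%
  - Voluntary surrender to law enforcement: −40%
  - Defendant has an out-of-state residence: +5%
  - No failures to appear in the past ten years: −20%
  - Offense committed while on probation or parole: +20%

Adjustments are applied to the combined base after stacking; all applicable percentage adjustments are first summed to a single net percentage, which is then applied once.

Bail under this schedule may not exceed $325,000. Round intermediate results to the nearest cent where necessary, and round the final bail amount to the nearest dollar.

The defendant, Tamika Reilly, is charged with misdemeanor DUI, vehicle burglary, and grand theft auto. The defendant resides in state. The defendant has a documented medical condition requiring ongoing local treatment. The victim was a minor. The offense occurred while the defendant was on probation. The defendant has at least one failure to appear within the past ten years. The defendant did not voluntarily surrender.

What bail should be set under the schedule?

$109,400

Base amounts from the schedule: misdemeanor DUI $800; vehicle burglary $4,800; grand theft auto $108,000.
Stacking rule: highest base plus 25% of each additional charge. Highest is grand theft auto at $108,000. Additional: $800 × 25% = $200; $4,800 × 25% = $1,200. Combined base = $108,000 + $1,400 = $109,400.
Net percentage adjustment: −40% +20% +20% = +0%. $109,400 × 1 = $109,400.
$109,400 is within the $325,000 maximum.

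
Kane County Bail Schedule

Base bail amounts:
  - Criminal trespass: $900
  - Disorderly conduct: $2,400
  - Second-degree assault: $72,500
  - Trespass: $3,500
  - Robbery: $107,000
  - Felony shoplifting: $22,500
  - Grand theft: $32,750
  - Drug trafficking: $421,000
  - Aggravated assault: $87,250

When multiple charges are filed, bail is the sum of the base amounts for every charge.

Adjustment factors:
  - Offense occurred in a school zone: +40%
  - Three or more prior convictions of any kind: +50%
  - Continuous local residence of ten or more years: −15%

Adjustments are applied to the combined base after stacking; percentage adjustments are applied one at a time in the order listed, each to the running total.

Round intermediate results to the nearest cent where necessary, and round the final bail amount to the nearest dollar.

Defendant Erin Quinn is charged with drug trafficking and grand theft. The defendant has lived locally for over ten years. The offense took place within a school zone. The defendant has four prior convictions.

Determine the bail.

Base amounts from the schedule: drug trafficking $421,000; grand theft $32,750.
Stacking rule: sum of all bases. $421,000 + $32,750 = $453,750.
Offense occurred in a school zone (+40%): $453,750 × 1.4 = $635,250.
Three or more prior convictions of any kind (+50%): $635,250 × 1.5 = $952,875.
Continuous local residence of ten or more years (−15%): $952,875 × 0.85 = $809,943.75.
Rounded to the nearest dollar: $809,944.

$809,944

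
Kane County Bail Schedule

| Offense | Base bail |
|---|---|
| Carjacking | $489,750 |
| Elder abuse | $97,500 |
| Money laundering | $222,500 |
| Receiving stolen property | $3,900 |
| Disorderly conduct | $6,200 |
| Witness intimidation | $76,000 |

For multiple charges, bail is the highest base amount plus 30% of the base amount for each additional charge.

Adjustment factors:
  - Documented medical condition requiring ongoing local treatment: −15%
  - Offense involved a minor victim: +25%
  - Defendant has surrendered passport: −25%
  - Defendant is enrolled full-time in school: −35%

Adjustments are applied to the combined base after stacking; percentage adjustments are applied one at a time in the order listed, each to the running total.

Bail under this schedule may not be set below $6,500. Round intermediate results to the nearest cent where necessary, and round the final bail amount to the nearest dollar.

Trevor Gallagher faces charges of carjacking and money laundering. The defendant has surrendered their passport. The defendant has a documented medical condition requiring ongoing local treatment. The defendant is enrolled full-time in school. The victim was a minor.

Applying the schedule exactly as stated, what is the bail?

$288,250

Base amounts from the schedule: carjacking $489,750; money laundering $222,500.
Stacking rule: highest base plus 30% of each additional charge. Highest is carjacking at $489,750. Additional: $222,500 × 30% = $66,750. Combined base = $489,750 + $66,750 = $556,500.
Documented medical condition requiring ongoing local treatment (−15%): $556,500 × 0.85 = $473,025.
Offense involved a minor victim (+25%): $473,025 × 1.25 = $591,281.25.
Defendant has surrendered passport (−25%): $591,281.25 × 0.75 = $443,460.94.
Defendant is enrolled full-time in school (−35%): $443,460.94 × 0.65 = $288,249.61.
$288,249.61 is at or above the $6,500 minimum.
Rounded to the nearest dollar: $288,250.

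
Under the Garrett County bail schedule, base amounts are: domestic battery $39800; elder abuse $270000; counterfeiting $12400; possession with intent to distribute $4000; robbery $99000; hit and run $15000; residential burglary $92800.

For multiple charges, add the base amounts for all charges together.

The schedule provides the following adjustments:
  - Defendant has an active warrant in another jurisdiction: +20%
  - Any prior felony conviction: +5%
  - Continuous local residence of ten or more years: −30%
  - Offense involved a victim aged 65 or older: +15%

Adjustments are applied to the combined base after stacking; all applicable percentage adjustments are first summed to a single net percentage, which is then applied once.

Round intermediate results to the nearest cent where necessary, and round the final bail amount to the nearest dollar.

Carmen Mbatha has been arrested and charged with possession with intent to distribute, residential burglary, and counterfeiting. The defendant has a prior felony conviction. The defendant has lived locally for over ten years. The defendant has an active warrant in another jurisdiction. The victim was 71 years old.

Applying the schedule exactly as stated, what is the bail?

$120120

Base amounts from the schedule: possession with intent to distribute $4000; residential burglary $92800; counterfeiting $12400.
Stacking rule: sum of all bases. $4000 + $92800 + $12400 = $109200.
Net percentage adjustment: +20% +5% −30% +15% = +10%. $109200 × 1.1 = $120120.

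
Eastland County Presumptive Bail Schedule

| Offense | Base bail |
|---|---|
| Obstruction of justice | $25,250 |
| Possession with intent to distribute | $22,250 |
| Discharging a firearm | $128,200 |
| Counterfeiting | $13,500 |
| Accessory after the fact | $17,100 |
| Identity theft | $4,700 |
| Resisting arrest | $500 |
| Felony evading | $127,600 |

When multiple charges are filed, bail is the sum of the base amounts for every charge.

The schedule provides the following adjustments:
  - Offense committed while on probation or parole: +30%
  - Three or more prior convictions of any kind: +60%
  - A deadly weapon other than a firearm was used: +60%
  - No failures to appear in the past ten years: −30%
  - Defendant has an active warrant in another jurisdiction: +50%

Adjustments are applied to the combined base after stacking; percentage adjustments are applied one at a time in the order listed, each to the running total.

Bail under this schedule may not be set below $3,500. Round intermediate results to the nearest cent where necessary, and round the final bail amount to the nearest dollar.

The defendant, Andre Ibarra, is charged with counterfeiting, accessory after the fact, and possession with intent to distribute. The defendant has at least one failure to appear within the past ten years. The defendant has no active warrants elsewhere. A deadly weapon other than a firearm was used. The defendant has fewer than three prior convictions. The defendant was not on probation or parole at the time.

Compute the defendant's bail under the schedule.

Base amounts from the schedule: counterfeiting $13,500; accessory after the fact $17,100; possession with intent to distribute $22,250.
Stacking rule: sum of all bases. $13,500 + $17,100 + $22,250 = $52,850.
A deadly weapon other than a firearm was used (+60%): $52,850 × 1.6 = $84,560.
$84,560 is at or above the $3,500 minimum.

$84,560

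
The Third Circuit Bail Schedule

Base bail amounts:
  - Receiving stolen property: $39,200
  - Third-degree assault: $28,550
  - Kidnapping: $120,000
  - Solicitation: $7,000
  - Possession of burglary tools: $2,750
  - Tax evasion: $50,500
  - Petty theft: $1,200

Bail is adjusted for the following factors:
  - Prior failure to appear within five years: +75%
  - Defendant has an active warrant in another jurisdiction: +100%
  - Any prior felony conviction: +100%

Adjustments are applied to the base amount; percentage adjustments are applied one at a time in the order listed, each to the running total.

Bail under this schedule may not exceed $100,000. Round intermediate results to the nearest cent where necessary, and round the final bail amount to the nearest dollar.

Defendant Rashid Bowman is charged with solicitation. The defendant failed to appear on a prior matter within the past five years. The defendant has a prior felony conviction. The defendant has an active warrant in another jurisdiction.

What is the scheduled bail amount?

Base amounts from the schedule: solicitation $7,000.
Single charge. Combined base = $7,000.
Prior failure to appear within five years (+75%): $7,000 × 1.75 = $12,250.
Defendant has an active warrant in another jurisdiction (+100%): $12,250 × 2 = $24,500.
Any prior felony conviction (+100%): $24,500 × 2 = $49,000.
$49,000 is within the $100,000 maximum.

$49,000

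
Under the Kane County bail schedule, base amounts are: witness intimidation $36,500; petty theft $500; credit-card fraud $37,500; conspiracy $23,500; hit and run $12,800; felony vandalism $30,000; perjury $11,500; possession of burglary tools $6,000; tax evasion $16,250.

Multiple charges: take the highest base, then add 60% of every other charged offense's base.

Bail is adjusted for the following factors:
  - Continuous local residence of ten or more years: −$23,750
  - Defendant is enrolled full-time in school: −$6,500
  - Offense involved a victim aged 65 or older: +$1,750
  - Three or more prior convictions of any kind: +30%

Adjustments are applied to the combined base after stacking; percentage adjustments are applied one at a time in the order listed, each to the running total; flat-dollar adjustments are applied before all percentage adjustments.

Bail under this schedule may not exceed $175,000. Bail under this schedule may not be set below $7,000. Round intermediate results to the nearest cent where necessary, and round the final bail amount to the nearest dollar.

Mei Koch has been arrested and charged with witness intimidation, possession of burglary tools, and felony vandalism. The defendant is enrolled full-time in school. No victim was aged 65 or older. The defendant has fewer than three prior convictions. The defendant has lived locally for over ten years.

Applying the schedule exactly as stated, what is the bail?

$27,850

Base amounts from the schedule: witness intimidation $36,500; possession of burglary tools $6,000; felony vandalism $30,000.
Stacking rule: highest base plus 60% of each additional charge. Highest is witness intimidation at $36,500. Additional: $6,000 × 60% = $3,600; $30,000 × 60% = $18,000. Combined base = $36,500 + $21,600 = $58,100.
Continuous local residence of ten or more years (−$23,750 flat): $58,100 − $23,750 = $34,350.
Defendant is enrolled full-time in school (−$6,500 flat): $34,350 − $6,500 = $27,850.
$27,850 is within the $175,000 maximum.
$27,850 is at or above the $7,000 minimum.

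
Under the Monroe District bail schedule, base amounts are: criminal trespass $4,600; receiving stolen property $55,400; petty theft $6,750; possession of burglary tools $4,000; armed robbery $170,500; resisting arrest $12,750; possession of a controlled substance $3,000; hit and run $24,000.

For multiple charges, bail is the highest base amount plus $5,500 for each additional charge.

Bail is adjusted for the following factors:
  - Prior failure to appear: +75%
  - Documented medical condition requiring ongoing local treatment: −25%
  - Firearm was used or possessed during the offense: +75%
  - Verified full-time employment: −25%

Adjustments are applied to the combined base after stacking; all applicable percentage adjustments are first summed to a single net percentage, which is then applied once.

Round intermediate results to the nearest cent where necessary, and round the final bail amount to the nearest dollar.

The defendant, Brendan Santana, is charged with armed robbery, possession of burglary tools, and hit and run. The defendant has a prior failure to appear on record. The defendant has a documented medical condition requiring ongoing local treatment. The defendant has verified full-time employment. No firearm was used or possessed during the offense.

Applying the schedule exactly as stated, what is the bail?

Base amounts from the schedule: armed robbery $170,500; possession of burglary tools $4,000; hit and run $24,000.
Stacking rule: highest base plus $5,500 per additional charge. Highest is armed robbery at $170,500; 2 additional charges → +$11,000. Combined base = $181,500.
Net percentage adjustment: +75% −25% −25% = +25%. $181,500 × 1.25 = $226,875.

$226,875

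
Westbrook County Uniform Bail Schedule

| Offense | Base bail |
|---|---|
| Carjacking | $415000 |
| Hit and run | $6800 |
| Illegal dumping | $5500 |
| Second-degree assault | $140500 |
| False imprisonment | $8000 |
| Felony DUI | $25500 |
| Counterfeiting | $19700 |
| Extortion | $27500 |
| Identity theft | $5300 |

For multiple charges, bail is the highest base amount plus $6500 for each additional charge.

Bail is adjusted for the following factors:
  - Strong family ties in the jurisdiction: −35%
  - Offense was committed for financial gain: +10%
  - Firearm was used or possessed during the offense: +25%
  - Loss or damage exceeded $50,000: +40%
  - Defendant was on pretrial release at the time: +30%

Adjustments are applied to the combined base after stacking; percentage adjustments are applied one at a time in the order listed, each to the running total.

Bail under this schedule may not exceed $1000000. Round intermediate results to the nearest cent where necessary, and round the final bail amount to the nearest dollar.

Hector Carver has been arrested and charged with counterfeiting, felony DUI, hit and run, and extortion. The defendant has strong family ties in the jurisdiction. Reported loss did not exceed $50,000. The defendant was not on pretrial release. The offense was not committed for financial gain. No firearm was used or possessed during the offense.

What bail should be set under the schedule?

$30550

Base amounts from the schedule: counterfeiting $19700; felony DUI $25500; hit and run $6800; extortion $27500.
Stacking rule: highest base plus $6500 per additional charge. Highest is extortion at $27500; 3 additional charges → +$19500. Combined base = $47000.
Strong family ties in the jurisdiction (−35%): $47000 × 0.65 = $30550.
$30550 is within the $1000000 maximum.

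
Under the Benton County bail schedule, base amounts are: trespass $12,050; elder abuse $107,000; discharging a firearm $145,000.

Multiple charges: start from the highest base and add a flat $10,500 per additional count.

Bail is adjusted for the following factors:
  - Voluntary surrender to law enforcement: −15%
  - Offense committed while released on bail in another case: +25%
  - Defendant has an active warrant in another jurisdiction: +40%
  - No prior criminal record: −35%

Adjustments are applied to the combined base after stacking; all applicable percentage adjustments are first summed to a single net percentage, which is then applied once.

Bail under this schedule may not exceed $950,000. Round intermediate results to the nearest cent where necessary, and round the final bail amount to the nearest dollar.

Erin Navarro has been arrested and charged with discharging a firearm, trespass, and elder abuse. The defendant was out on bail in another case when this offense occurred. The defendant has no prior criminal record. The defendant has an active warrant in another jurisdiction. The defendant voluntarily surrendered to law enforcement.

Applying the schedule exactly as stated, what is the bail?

Base amounts from the schedule: discharging a firearm $145,000; trespass $12,050; elder abuse $107,000.
Stacking rule: highest base plus $10,500 per additional charge. Highest is discharging a firearm at $145,000; 2 additional charges → +$21,000. Combined base = $166,000.
Net percentage adjustment: −15% +25% +40% −35% = +15%. $166,000 × 1.15 = $190,900.
$190,900 is within the $950,000 maximum.

$190,900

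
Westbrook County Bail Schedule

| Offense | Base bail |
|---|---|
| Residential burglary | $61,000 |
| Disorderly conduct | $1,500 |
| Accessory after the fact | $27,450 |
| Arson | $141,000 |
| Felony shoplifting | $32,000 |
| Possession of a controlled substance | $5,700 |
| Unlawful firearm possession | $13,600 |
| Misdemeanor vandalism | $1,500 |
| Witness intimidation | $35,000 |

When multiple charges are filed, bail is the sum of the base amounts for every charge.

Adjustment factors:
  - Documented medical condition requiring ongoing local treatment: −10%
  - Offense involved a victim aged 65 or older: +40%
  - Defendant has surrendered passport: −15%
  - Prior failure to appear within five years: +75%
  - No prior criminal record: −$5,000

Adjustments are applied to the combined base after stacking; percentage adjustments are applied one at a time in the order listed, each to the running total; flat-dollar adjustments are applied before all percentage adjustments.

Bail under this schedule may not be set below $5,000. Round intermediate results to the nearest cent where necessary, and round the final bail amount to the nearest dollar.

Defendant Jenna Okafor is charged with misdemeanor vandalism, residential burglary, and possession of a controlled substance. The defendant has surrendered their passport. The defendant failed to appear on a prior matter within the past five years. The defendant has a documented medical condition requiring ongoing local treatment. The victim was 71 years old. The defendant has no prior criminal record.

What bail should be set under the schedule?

$118,453

Base amounts from the schedule: misdemeanor vandalism $1,500; residential burglary $61,000; possession of a controlled substance $5,700.
Stacking rule: sum of all bases. $1,500 + $61,000 + $5,700 = $68,200.
No prior criminal record (−$5,000 flat): $68,200 − $5,000 = $63,200.
Documented medical condition requiring ongoing local treatment (−10%): $63,200 × 0.9 = $56,880.
Offense involved a victim aged 65 or older (+40%): $56,880 × 1.4 = $79,632.
Defendant has surrendered passport (−15%): $79,632 × 0.85 = $67,687.20.
Prior failure to appear within five years (+75%): $67,687.20 × 1.75 = $118,452.60.
$118,452.60 is at or above the $5,000 minimum.
Rounded to the nearest dollar: $118,453.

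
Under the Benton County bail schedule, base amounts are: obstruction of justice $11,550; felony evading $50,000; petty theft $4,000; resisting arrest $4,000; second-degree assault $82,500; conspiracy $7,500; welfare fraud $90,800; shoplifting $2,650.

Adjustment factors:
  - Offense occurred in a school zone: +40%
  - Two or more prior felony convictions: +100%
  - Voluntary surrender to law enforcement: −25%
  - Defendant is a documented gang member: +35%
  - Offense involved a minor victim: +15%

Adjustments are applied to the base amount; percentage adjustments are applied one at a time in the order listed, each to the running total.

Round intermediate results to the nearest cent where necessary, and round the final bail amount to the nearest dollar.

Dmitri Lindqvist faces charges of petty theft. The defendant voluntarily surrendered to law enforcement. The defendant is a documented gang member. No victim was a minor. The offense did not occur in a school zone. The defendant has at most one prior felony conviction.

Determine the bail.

Base amounts from the schedule: petty theft $4,000.
Single charge. Combined base = $4,000.
Voluntary surrender to law enforcement (−25%): $4,000 × 0.75 = $3,000.
Defendant is a documented gang member (+35%): $3,000 × 1.35 = $4,050.

$4,050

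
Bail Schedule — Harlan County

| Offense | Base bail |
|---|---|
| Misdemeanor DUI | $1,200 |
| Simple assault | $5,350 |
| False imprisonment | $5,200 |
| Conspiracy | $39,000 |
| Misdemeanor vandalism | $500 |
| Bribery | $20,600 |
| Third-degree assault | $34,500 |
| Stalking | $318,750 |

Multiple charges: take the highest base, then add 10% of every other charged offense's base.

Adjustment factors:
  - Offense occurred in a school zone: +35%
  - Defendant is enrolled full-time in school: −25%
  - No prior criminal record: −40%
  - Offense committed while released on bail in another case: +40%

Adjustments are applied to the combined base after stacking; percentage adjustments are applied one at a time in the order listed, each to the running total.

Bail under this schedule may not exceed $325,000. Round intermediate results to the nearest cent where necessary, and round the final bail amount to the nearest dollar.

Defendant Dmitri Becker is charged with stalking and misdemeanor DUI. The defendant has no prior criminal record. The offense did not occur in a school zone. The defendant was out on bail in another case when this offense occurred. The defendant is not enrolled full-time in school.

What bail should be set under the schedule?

$267,851

Base amounts from the schedule: stalking $318,750; misdemeanor DUI $1,200.
Stacking rule: highest base plus 10% of each additional charge. Highest is stalking at $318,750. Additional: $1,200 × 10% = $120. Combined base = $318,750 + $120 = $318,870.
No prior criminal record (−40%): $318,870 × 0.6 = $191,322.
Offense committed while released on bail in another case (+40%): $191,322 × 1.4 = $267,850.80.
$267,850.80 is within the $325,000 maximum.
Rounded to the nearest dollar: $267,851.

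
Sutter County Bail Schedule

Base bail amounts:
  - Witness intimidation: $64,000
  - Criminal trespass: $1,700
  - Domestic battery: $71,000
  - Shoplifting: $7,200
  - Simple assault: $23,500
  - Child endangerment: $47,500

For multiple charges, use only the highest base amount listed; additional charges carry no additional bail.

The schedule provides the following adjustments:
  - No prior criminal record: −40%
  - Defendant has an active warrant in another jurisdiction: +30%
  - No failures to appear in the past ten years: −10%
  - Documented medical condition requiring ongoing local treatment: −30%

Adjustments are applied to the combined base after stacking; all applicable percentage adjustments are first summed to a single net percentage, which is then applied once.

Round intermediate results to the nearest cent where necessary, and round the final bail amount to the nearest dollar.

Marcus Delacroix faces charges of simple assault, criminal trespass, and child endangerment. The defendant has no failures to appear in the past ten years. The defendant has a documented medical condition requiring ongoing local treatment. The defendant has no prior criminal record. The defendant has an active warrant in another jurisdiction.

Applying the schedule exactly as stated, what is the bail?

Base amounts from the schedule: simple assault $23,500; criminal trespass $1,700; child endangerment $47,500.
Stacking rule: use the highest base only. Highest is child endangerment at $47,500. Combined base = $47,500.
Net percentage adjustment: −40% +30% −10% −30% = −50%. $47,500 × 0.5 = $23,750.

$23,750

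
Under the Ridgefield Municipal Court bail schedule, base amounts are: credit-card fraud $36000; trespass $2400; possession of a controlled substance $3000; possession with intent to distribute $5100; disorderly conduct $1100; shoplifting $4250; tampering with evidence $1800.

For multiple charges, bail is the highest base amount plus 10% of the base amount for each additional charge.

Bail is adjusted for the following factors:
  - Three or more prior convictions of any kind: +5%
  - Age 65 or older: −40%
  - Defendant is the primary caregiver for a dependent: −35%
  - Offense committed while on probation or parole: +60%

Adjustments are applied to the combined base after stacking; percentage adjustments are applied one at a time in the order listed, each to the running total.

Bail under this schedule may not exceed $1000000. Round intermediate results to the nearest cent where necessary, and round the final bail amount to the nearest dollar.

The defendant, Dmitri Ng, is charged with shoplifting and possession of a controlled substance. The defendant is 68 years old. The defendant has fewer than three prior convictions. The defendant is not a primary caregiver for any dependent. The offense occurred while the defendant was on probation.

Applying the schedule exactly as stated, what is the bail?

$4368

Base amounts from the schedule: shoplifting $4250; possession of a controlled substance $3000.
Stacking rule: highest base plus 10% of each additional charge. Highest is shoplifting at $4250. Additional: $3000 × 10% = $300. Combined base = $4250 + $300 = $4550.
Age 65 or older (−40%): $4550 × 0.6 = $2730.
Offense committed while on probation or parole (+60%): $2730 × 1.6 = $4368.
$4368 is within the $1000000 maximum.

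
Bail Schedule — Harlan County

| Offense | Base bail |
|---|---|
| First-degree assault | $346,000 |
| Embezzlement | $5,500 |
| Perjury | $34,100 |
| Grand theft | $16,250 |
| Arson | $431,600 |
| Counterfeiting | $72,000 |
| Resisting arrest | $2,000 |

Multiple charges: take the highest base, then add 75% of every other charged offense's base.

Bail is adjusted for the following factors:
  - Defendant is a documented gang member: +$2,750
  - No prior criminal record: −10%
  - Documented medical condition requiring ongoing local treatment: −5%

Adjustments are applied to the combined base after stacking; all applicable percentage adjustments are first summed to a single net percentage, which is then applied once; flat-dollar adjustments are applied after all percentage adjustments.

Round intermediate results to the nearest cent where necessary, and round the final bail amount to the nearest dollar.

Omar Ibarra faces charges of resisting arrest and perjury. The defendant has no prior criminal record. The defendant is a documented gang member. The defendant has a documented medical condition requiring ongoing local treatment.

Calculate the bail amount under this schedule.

Base amounts from the schedule: resisting arrest $2,000; perjury $34,100.
Stacking rule: highest base plus 75% of each additional charge. Highest is perjury at $34,100. Additional: $2,000 × 75% = $1,500. Combined base = $34,100 + $1,500 = $35,600.
Net percentage adjustment: −10% −5% = −15%. $35,600 × 0.85 = $30,260.
Defendant is a documented gang member (+$2,750 flat): $30,260 + $2,750 = $33,010.

$33,010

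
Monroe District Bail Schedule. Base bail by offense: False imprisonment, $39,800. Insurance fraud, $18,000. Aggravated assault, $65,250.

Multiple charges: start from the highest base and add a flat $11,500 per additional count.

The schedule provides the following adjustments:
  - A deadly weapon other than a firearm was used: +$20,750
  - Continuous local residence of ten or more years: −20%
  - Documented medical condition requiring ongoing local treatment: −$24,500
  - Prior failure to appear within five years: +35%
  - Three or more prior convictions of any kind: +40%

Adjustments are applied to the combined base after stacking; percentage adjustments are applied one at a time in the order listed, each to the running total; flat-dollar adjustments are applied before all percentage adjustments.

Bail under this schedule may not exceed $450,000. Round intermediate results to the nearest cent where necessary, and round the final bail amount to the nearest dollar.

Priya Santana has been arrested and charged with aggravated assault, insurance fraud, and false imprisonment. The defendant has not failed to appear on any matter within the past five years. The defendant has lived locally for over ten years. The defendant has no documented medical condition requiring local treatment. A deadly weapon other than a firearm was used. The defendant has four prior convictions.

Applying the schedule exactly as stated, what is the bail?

$122,080

Base amounts from the schedule: aggravated assault $65,250; insurance fraud $18,000; false imprisonment $39,800.
Stacking rule: highest base plus $11,500 per additional charge. Highest is aggravated assault at $65,250; 2 additional charges → +$23,000. Combined base = $88,250.
A deadly weapon other than a firearm was used (+$20,750 flat): $88,250 + $20,750 = $109,000.
Continuous local residence of ten or more years (−20%): $109,000 × 0.8 = $87,200.
Three or more prior convictions of any kind (+40%): $87,200 × 1.4 = $122,080.
$122,080 is within the $450,000 maximum.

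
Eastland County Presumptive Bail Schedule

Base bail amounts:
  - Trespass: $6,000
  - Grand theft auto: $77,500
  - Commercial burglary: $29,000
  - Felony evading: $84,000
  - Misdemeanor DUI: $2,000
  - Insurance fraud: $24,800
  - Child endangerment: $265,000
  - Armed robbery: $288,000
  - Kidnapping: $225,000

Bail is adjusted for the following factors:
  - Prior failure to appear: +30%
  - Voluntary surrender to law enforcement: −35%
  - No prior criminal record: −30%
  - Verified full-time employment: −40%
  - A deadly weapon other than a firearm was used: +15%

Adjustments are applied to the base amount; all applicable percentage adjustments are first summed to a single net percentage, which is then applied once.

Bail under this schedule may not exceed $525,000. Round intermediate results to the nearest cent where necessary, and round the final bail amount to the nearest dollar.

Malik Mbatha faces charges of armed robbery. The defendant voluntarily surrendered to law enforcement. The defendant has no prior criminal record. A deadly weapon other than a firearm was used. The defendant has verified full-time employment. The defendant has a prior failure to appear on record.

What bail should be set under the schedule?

$115,200

Base amounts from the schedule: armed robbery $288,000.
Single charge. Combined base = $288,000.
Net percentage adjustment: +30% −35% −30% −40% +15% = −60%. $288,000 × 0.4 = $115,200.
$115,200 is within the $525,000 maximum.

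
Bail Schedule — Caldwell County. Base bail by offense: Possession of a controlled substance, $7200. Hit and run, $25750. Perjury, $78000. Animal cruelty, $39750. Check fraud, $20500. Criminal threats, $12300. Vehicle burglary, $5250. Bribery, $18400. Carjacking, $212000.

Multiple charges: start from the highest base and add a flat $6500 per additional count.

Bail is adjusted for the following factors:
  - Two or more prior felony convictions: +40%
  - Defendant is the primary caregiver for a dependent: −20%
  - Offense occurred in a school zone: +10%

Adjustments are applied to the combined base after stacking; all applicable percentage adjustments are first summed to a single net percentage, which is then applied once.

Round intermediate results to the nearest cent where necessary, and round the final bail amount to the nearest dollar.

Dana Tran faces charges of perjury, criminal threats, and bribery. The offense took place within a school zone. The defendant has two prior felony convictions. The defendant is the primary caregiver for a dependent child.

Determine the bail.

$118300

Base amounts from the schedule: perjury $78000; criminal threats $12300; bribery $18400.
Stacking rule: highest base plus $6500 per additional charge. Highest is perjury at $78000; 2 additional charges → +$13000. Combined base = $91000.
Net percentage adjustment: +40% −20% +10% = +30%. $91000 × 1.3 = $118300.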